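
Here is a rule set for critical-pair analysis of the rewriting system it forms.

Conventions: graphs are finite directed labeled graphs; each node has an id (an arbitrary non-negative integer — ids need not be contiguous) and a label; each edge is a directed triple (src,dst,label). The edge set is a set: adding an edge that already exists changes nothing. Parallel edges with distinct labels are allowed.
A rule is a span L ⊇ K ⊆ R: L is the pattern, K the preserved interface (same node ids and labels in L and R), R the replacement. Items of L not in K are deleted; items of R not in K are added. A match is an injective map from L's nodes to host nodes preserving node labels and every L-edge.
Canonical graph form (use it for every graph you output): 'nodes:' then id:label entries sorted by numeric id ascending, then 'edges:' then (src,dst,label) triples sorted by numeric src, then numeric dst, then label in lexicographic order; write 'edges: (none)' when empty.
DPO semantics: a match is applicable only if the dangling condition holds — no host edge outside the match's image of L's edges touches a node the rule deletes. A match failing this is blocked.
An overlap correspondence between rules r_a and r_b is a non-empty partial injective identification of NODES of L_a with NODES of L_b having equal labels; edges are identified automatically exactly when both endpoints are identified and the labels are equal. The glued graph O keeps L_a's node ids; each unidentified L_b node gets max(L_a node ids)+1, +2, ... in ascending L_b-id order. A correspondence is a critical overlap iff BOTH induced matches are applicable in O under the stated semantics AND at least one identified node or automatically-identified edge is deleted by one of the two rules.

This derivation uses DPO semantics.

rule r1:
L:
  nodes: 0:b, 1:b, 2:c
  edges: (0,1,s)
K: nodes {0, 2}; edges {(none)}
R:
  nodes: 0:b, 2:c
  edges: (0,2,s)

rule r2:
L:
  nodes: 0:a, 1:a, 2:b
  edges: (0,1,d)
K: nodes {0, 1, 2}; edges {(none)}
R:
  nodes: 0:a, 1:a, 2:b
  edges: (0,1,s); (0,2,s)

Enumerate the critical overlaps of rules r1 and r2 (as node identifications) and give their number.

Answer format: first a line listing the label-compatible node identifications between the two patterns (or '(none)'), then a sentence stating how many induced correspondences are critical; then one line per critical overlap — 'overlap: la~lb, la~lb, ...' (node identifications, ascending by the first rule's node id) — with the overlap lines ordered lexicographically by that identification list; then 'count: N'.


label-compatible node identifications between L(r1) and L(r2): 0~2, 1~2
1 of the induced correspondences is a critical overlap of r1 and r2.
overlap: 1~2
count: 1


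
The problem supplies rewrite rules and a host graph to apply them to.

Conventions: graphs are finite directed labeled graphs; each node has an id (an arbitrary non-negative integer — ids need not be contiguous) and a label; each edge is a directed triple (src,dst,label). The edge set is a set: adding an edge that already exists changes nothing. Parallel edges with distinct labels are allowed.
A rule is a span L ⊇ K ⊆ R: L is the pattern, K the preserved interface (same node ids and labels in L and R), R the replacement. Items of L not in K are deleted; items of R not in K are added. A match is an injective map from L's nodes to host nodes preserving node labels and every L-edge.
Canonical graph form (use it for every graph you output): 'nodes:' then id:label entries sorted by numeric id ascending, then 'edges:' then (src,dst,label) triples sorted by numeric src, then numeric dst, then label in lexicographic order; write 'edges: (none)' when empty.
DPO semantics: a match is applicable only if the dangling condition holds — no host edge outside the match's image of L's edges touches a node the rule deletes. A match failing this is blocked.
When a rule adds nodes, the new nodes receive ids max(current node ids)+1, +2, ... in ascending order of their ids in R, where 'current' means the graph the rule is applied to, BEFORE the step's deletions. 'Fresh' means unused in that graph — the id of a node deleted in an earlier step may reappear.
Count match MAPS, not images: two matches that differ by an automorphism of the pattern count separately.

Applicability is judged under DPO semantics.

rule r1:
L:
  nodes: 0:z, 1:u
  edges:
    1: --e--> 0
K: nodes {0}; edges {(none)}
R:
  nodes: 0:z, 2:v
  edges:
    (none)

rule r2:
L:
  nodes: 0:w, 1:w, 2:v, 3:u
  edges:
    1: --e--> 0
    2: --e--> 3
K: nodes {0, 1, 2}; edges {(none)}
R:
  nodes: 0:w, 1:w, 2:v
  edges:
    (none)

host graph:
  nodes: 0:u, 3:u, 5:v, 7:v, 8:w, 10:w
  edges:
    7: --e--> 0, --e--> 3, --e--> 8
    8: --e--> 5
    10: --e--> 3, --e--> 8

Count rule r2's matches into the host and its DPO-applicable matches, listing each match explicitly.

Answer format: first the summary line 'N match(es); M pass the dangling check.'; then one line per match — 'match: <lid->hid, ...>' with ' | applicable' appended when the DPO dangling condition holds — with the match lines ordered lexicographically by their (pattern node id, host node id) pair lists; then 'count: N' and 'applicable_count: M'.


2 match(es); 1 pass the dangling check.
match: 0->8, 1->10, 2->7, 3->0 | applicable
match: 0->8, 1->10, 2->7, 3->3
count: 2
applicable_count: 1


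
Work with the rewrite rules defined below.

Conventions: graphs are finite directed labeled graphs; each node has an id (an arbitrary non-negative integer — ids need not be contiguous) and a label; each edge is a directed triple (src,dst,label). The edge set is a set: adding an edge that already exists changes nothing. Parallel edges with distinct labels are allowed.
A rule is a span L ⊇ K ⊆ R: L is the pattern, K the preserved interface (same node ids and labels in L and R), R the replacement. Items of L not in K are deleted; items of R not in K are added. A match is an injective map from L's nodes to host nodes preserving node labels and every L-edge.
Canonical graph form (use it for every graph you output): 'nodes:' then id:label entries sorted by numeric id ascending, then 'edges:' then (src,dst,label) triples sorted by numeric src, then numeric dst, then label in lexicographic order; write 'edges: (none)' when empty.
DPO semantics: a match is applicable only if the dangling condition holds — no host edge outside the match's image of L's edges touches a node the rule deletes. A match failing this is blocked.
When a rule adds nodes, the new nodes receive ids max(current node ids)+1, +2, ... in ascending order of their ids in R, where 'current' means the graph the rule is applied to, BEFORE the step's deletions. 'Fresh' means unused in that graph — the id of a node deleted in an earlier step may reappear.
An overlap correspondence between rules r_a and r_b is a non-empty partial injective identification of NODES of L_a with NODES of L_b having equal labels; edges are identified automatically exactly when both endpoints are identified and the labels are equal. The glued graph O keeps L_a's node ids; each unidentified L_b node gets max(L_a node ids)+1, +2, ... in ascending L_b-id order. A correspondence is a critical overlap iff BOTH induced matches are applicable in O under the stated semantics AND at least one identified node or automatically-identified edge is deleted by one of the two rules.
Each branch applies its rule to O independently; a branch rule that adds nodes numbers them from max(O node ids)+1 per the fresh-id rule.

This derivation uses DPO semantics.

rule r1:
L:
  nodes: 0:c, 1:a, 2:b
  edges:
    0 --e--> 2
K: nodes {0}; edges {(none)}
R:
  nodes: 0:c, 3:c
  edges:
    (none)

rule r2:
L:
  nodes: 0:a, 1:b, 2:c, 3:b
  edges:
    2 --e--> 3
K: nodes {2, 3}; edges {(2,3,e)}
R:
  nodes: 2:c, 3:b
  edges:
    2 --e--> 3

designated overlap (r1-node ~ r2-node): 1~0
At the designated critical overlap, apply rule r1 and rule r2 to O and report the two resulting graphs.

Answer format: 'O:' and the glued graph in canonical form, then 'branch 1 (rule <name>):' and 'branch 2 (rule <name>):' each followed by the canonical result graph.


O:
nodes: 0:c, 1:a, 2:b, 3:b, 4:c, 5:b
edges: (0,2,e); (4,5,e)
branch 1 (rule r1):
nodes: 0:c, 3:b, 4:c, 5:b, 6:c
edges: (4,5,e)
branch 2 (rule r2):
nodes: 0:c, 2:b, 4:c, 5:b
edges: (0,2,e); (4,5,e)


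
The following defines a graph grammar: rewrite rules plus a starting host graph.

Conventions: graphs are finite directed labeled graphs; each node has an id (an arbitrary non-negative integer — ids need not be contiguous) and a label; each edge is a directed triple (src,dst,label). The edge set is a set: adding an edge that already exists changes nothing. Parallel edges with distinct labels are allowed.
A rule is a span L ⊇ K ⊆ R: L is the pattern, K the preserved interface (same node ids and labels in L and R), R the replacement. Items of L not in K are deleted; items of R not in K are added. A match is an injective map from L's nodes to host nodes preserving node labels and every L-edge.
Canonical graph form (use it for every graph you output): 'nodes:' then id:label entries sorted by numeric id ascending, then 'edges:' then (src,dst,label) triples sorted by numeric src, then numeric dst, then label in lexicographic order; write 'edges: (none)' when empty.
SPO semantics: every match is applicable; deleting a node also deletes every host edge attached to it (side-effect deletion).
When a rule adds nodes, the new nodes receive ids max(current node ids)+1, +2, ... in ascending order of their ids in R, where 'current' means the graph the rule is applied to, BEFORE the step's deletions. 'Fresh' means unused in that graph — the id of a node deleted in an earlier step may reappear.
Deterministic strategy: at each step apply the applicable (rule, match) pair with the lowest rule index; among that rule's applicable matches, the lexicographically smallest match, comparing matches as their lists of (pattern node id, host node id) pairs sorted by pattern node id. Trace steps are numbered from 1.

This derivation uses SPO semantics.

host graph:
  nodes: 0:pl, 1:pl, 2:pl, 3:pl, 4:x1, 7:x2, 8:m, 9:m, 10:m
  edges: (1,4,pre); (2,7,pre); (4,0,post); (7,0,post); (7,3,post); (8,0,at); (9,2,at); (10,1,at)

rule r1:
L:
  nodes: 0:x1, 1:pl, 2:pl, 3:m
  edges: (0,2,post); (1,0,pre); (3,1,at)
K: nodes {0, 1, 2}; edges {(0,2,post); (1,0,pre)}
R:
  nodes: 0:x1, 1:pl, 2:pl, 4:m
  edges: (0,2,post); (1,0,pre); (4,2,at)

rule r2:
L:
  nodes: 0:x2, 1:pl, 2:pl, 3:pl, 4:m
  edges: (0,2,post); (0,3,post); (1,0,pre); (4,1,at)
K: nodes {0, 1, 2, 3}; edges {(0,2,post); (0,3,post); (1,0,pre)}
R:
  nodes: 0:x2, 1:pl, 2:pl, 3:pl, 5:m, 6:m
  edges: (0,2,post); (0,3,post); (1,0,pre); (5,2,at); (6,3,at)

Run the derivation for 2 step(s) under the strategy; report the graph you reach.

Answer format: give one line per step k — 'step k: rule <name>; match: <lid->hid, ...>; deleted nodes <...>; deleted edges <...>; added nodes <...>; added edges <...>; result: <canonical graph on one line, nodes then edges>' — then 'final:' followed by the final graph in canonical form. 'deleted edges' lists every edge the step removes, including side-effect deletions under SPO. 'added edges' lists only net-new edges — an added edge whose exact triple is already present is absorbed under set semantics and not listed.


step 1: rule r1; match: 0->4, 1->1, 2->0, 3->10; deleted nodes 10; deleted edges (10,1,at); added nodes 11; added edges (11,0,at); result: nodes: 0:pl, 1:pl, 2:pl, 3:pl, 4:x1, 7:x2, 8:m, 9:m, 11:m edges: (1,4,pre); (2,7,pre); (4,0,post); (7,0,post); (7,3,post); (8,0,at); (9,2,at); (11,0,at)
step 2: rule r2; match: 0->7, 1->2, 2->0, 3->3, 4->9; deleted nodes 9; deleted edges (9,2,at); added nodes 12, 13; added edges (12,0,at); (13,3,at); result: nodes: 0:pl, 1:pl, 2:pl, 3:pl, 4:x1, 7:x2, 8:m, 11:m, 12:m, 13:m edges: (1,4,pre); (2,7,pre); (4,0,post); (7,0,post); (7,3,post); (8,0,at); (11,0,at); (12,0,at); (13,3,at)
final:
nodes: 0:pl, 1:pl, 2:pl, 3:pl, 4:x1, 7:x2, 8:m, 11:m, 12:m, 13:m
edges: (1,4,pre); (2,7,pre); (4,0,post); (7,0,post); (7,3,post); (8,0,at); (11,0,at); (12,0,at); (13,3,at)


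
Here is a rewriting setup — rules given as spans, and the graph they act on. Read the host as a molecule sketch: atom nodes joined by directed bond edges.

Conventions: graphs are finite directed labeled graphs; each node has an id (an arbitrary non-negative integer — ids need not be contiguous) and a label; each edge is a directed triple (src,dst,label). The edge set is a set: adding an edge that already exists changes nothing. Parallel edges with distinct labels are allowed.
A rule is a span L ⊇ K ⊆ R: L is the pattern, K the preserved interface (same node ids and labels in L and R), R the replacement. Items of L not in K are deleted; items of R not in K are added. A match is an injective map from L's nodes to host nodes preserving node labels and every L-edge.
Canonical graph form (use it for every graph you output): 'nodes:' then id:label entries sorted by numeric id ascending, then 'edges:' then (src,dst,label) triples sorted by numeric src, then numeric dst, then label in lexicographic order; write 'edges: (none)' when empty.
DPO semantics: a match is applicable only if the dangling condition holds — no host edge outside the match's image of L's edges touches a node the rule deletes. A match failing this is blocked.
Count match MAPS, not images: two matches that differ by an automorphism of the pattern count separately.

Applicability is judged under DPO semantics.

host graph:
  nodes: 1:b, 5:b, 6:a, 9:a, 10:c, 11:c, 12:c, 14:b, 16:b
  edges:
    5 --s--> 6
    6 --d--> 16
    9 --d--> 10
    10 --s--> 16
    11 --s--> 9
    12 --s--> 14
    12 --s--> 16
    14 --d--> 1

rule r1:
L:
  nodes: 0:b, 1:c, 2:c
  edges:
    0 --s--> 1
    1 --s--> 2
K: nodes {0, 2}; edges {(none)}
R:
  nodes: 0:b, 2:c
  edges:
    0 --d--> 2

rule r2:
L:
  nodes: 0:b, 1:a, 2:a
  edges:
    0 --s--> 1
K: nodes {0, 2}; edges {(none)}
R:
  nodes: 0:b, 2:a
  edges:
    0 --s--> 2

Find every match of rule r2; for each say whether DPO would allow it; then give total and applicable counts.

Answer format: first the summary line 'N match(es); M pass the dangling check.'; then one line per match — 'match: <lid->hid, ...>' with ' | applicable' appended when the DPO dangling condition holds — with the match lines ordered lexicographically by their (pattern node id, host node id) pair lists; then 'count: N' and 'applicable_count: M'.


1 match(es); 0 pass the dangling check.
match: 0->5, 1->6, 2->9
count: 1
applicable_count: 0


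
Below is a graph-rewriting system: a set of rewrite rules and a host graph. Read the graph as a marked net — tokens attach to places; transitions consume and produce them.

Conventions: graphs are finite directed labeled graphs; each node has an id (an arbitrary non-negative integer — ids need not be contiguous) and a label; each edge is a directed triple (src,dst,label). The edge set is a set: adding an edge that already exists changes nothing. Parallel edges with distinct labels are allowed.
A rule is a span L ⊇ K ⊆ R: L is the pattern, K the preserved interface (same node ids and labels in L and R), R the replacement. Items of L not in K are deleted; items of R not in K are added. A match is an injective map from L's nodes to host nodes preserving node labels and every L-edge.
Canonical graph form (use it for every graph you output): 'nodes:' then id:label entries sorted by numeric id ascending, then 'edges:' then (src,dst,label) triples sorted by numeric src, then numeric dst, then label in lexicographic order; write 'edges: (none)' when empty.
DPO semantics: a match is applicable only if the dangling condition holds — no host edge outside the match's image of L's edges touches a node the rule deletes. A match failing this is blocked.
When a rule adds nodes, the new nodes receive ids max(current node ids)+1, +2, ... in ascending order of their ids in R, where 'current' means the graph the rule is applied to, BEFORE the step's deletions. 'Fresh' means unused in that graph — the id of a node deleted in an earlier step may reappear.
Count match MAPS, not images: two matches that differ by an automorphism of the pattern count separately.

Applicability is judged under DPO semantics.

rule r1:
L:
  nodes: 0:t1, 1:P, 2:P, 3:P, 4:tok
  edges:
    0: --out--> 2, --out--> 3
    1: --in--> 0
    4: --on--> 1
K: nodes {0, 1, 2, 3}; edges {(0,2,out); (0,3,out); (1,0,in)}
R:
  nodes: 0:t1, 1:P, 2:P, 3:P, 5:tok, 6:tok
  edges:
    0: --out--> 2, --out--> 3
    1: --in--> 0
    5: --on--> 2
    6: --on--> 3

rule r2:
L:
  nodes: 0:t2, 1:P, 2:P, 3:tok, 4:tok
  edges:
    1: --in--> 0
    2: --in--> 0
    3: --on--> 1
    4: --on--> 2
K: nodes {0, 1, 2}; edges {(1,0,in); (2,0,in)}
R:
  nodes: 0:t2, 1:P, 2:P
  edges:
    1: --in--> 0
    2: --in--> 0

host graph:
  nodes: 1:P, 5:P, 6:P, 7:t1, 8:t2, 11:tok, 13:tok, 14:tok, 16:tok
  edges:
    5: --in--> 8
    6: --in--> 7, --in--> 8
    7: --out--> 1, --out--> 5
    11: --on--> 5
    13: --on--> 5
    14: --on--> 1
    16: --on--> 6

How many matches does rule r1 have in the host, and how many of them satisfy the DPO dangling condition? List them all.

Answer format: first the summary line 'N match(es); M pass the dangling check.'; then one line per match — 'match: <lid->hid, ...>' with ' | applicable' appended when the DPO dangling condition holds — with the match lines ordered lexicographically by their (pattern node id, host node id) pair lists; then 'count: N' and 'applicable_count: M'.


2 match(es); 2 pass the dangling check.
match: 0->7, 1->6, 2->1, 3->5, 4->16 | applicable
match: 0->7, 1->6, 2->5, 3->1, 4->16 | applicable
count: 2
applicable_count: 2


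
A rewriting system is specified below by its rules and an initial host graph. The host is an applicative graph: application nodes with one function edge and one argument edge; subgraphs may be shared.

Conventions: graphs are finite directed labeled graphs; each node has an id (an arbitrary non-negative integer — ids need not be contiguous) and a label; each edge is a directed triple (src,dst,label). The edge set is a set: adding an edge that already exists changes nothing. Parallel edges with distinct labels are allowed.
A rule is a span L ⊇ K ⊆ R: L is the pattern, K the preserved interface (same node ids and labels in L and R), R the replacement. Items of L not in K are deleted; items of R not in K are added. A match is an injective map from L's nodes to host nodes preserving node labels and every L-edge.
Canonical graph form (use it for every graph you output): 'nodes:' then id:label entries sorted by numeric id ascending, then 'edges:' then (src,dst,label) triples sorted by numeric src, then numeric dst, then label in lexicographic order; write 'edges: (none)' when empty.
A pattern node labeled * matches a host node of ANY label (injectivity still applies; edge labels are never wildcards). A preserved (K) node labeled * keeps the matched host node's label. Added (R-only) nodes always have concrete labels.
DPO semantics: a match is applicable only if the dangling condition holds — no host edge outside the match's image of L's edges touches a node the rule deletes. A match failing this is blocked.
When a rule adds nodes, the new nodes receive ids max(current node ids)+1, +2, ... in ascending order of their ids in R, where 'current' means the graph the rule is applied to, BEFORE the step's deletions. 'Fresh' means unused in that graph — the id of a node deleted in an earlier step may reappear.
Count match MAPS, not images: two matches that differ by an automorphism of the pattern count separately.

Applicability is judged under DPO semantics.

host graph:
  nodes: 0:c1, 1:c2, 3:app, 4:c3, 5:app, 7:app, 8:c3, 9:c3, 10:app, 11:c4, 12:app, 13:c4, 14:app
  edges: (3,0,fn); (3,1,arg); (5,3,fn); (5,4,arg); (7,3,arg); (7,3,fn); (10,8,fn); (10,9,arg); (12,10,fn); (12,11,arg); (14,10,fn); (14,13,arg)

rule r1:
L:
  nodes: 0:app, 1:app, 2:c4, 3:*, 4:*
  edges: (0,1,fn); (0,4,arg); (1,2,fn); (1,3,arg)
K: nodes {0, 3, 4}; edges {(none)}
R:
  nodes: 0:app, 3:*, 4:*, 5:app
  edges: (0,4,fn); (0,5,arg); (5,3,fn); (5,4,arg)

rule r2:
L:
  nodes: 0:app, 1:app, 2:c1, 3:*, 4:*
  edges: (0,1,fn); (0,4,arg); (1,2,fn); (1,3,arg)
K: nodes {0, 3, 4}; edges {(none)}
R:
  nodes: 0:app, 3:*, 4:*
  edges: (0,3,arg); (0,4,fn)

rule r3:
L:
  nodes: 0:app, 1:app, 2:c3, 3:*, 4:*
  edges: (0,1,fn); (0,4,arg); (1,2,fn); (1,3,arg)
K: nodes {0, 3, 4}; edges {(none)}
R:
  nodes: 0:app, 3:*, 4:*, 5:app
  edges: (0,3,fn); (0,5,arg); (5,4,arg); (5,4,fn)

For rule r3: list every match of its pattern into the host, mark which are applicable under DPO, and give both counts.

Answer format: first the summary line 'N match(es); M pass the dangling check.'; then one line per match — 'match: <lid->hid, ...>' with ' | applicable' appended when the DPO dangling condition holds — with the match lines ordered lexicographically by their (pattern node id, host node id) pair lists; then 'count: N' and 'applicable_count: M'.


2 match(es); 0 pass the dangling check.
match: 0->12, 1->10, 2->8, 3->9, 4->11
match: 0->14, 1->10, 2->8, 3->9, 4->13
count: 2
applicable_count: 0


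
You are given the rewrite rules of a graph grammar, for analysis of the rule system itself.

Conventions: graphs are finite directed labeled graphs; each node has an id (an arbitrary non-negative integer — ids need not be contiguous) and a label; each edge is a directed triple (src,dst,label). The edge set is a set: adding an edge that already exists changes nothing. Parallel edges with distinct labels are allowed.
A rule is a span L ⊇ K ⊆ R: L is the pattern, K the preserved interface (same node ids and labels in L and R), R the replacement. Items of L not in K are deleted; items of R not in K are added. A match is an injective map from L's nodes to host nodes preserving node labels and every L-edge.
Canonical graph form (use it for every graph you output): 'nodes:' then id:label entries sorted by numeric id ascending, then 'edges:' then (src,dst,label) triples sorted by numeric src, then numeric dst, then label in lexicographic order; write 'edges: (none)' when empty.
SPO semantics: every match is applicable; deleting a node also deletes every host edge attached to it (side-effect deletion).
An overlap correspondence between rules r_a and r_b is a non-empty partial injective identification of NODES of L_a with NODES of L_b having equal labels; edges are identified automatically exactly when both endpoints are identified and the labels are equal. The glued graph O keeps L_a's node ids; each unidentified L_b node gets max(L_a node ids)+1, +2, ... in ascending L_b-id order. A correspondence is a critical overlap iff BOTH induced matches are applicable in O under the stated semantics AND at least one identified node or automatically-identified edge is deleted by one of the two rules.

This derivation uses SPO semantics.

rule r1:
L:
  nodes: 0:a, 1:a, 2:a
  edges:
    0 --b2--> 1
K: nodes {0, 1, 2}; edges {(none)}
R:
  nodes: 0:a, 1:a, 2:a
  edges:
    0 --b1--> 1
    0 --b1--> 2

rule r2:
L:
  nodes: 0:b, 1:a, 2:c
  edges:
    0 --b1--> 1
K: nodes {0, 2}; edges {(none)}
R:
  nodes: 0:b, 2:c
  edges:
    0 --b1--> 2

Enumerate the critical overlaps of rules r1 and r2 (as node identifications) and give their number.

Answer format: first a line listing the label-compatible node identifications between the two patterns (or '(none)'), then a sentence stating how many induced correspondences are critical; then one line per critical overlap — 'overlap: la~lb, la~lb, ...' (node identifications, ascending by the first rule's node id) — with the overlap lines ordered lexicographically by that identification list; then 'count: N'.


label-compatible node identifications between L(r1) and L(r2): 0~1, 1~1, 2~1
3 of the induced correspondences are critical overlaps of r1 and r2.
overlap: 0~1
overlap: 1~1
overlap: 2~1
count: 3


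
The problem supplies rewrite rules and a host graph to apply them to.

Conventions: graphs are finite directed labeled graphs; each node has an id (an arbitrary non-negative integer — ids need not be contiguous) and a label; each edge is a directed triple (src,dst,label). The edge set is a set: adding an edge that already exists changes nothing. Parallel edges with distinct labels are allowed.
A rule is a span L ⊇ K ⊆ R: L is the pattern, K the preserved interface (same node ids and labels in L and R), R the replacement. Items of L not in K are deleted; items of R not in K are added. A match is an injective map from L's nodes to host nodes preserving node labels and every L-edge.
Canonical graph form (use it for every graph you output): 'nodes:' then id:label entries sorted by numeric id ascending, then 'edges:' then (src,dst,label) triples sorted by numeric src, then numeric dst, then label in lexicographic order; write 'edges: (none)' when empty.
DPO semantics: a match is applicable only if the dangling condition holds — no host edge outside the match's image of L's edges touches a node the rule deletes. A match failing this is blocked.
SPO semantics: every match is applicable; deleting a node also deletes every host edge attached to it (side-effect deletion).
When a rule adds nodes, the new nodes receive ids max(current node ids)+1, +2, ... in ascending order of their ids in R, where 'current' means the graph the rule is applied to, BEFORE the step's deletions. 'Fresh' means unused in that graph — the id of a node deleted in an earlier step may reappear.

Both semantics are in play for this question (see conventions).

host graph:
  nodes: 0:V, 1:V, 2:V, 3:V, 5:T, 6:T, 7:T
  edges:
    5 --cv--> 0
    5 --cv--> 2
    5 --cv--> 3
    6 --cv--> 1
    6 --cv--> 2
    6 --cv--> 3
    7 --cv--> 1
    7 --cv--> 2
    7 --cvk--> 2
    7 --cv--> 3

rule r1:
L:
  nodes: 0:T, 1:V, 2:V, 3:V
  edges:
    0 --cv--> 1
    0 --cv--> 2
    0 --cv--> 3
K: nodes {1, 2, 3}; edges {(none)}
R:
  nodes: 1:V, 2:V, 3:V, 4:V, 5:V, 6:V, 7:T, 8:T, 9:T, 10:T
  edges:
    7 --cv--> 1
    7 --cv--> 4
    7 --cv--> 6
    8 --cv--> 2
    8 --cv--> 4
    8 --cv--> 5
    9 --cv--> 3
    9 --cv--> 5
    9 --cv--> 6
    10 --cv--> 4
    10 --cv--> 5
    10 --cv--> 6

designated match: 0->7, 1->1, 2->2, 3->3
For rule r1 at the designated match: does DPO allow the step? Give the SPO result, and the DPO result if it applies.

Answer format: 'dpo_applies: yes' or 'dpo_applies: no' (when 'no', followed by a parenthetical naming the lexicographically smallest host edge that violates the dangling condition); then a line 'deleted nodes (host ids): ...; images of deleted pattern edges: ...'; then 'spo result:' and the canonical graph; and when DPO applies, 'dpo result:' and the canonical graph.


dpo_applies: no
(the rule deletes node 7, which keeps host edge (7,2,cvk) outside the match image — the dangling condition fails, DPO blocks; SPO proceeds and side-deletes such edges)
deleted nodes (host ids): 7; images of deleted pattern edges: (7,1,cv); (7,2,cv); (7,3,cv)
spo result:
nodes: 0:V, 1:V, 2:V, 3:V, 5:T, 6:T, 8:V, 9:V, 10:V, 11:T, 12:T, 13:T, 14:T
edges: (5,0,cv); (5,2,cv); (5,3,cv); (6,1,cv); (6,2,cv); (6,3,cv); (11,1,cv); (11,8,cv); (11,10,cv); (12,2,cv); (12,8,cv); (12,9,cv); (13,3,cv); (13,9,cv); (13,10,cv); (14,8,cv); (14,9,cv); (14,10,cv)


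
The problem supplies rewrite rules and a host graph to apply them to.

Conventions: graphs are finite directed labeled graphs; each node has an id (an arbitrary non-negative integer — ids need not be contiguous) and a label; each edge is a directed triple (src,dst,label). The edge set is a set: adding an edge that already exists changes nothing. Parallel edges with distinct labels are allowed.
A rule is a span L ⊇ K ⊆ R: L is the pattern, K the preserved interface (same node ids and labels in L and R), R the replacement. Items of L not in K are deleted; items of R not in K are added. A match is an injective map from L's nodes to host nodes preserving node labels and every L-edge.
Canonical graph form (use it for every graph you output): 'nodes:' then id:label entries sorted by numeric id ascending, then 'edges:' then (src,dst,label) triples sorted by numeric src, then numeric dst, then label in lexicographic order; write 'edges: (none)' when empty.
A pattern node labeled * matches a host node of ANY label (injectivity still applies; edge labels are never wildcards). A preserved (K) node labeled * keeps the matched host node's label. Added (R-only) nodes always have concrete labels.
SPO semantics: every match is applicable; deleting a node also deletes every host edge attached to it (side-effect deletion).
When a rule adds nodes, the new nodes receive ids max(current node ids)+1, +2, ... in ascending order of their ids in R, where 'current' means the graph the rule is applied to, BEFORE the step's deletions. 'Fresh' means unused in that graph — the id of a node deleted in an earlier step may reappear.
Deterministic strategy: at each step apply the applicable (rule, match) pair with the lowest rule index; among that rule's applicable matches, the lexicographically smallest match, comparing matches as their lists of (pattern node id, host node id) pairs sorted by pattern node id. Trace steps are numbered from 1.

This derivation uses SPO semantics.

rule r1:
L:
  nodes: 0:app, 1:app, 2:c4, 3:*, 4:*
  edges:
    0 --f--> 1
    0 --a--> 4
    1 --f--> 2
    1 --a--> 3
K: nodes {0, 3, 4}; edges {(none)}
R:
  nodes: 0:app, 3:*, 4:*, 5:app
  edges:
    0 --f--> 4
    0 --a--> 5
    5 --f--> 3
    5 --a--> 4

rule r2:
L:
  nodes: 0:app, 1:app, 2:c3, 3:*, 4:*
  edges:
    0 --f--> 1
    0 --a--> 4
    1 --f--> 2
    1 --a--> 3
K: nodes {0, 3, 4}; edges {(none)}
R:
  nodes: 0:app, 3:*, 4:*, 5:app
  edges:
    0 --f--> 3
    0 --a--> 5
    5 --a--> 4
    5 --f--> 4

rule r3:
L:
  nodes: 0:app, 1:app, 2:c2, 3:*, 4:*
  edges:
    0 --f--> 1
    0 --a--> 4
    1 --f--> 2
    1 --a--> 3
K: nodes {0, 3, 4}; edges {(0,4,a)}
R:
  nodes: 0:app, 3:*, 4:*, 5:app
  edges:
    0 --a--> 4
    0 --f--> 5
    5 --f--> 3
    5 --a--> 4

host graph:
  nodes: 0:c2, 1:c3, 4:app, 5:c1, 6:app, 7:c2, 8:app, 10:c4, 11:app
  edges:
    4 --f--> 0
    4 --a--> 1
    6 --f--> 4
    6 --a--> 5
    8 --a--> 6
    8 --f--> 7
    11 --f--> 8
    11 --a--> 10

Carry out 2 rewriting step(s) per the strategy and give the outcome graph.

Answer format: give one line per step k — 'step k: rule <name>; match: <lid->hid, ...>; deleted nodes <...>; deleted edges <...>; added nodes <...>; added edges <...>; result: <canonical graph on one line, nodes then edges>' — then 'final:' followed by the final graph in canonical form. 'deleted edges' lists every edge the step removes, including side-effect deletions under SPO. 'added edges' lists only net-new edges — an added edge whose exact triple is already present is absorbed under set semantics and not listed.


step 1: rule r3; match: 0->6, 1->4, 2->0, 3->1, 4->5; deleted nodes 0, 4; deleted edges (4,0,f); (4,1,a); (6,4,f); added nodes 12; added edges (6,12,f); (12,1,f); (12,5,a); result: nodes: 1:c3, 5:c1, 6:app, 7:c2, 8:app, 10:c4, 11:app, 12:app edges: (6,5,a); (6,12,f); (8,6,a); (8,7,f); (11,8,f); (11,10,a); (12,1,f); (12,5,a)
step 2: rule r3; match: 0->11, 1->8, 2->7, 3->6, 4->10; deleted nodes 7, 8; deleted edges (8,6,a); (8,7,f); (11,8,f); added nodes 13; added edges (11,13,f); (13,6,f); (13,10,a); result: nodes: 1:c3, 5:c1, 6:app, 10:c4, 11:app, 12:app, 13:app edges: (6,5,a); (6,12,f); (11,10,a); (11,13,f); (12,1,f); (12,5,a); (13,6,f); (13,10,a)
final:
nodes: 1:c3, 5:c1, 6:app, 10:c4, 11:app, 12:app, 13:app
edges: (6,5,a); (6,12,f); (11,10,a); (11,13,f); (12,1,f); (12,5,a); (13,6,f); (13,10,a)


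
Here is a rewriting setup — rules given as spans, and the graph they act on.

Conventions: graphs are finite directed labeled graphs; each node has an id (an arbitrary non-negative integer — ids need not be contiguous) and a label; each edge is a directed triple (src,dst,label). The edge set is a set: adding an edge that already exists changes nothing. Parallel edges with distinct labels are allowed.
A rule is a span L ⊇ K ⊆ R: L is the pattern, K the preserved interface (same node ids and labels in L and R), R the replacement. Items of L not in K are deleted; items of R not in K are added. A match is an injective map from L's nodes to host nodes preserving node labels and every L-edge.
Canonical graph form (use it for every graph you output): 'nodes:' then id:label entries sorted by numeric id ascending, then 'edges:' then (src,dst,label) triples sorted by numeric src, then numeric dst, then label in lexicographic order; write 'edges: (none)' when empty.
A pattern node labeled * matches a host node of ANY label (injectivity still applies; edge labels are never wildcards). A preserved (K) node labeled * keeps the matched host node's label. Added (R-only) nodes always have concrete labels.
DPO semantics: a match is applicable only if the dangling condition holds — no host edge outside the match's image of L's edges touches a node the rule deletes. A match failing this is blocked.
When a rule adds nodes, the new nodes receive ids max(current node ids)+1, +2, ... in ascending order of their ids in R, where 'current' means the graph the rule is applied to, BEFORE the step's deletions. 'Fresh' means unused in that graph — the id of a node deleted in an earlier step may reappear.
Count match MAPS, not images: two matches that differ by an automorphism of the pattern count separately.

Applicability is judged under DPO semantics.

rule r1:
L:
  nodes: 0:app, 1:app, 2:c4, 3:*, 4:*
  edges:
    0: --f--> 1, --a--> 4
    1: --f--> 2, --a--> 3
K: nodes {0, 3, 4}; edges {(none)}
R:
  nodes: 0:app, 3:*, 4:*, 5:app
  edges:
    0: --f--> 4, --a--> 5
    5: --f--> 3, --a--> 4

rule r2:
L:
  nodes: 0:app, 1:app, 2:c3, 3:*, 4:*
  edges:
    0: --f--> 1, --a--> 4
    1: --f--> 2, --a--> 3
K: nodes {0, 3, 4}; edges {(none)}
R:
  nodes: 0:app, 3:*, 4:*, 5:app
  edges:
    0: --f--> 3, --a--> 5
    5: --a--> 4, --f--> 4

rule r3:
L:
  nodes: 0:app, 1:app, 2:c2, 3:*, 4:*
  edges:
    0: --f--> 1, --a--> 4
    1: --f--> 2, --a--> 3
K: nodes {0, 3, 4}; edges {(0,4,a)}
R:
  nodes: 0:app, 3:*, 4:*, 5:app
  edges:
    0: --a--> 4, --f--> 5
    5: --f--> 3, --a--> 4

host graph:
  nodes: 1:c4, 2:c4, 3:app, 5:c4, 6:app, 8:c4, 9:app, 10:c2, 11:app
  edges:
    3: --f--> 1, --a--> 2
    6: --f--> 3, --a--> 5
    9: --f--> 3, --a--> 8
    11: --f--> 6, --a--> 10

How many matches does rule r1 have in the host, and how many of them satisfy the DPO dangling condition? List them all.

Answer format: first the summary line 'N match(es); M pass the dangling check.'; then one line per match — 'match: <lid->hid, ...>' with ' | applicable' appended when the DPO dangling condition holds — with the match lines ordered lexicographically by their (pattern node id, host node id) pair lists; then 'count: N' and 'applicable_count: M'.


2 match(es); 0 pass the dangling check.
match: 0->6, 1->3, 2->1, 3->2, 4->5
match: 0->9, 1->3, 2->1, 3->2, 4->8
count: 2
applicable_count: 0


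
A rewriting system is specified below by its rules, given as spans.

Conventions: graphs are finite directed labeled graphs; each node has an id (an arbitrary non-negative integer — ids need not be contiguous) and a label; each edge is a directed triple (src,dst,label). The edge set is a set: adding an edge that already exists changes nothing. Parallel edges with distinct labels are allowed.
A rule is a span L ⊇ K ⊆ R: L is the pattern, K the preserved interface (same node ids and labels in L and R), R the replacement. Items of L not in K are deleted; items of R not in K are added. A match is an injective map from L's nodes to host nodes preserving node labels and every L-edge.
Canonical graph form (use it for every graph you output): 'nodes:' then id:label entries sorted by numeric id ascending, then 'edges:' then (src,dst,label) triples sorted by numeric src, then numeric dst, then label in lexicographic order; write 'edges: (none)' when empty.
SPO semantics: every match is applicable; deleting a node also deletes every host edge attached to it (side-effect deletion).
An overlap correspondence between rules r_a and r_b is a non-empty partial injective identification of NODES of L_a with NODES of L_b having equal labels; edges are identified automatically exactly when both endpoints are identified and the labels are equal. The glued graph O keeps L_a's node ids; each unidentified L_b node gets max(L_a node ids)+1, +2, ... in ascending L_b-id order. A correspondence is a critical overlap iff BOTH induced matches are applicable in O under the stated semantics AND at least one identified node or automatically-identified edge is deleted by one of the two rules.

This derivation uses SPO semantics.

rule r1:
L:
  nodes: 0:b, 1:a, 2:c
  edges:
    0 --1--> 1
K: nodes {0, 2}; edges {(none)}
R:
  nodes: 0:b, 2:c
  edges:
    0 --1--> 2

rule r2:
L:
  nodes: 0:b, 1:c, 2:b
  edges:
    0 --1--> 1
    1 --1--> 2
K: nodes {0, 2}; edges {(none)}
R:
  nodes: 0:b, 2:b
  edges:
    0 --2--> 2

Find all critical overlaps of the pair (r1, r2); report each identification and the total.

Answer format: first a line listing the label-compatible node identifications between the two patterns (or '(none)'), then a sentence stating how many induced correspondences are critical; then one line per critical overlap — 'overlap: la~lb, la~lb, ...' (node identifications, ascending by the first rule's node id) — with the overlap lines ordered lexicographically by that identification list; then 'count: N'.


label-compatible node identifications between L(r1) and L(r2): 0~0, 0~2, 2~1
3 of the induced correspondences are critical overlaps of r1 and r2.
overlap: 0~0, 2~1
overlap: 0~2, 2~1
overlap: 2~1
count: 3


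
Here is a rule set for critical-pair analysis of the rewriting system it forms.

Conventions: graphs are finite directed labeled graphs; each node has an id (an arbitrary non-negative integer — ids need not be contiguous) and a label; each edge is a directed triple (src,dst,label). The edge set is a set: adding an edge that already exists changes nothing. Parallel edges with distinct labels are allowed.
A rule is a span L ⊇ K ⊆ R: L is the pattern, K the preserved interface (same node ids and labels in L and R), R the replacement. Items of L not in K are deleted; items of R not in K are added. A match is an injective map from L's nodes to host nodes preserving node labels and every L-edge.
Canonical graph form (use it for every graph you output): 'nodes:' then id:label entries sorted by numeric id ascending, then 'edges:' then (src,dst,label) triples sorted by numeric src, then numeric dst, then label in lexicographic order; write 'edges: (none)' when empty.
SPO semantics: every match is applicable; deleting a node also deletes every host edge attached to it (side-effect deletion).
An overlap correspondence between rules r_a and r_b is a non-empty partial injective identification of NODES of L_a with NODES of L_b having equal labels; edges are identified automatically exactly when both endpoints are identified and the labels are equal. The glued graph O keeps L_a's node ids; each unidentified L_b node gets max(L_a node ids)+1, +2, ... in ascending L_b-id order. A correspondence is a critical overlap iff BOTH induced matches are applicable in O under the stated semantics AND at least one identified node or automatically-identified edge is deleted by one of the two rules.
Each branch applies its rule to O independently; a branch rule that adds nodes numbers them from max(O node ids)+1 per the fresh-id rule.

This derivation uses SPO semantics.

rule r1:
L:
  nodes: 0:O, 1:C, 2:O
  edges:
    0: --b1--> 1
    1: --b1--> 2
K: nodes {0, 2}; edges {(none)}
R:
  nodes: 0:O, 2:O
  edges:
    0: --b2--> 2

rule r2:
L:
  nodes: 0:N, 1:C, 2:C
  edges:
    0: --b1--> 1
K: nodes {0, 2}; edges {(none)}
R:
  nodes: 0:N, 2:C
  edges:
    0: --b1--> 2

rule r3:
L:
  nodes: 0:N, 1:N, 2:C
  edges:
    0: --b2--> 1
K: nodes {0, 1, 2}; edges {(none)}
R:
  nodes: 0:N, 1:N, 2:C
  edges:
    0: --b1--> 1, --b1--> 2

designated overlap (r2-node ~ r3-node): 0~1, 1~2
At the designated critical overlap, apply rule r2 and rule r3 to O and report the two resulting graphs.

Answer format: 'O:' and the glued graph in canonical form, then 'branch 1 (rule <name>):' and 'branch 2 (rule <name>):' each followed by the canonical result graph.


O:
nodes: 0:N, 1:C, 2:C, 3:N
edges: (0,1,b1); (3,0,b2)
branch 1 (rule r2):
nodes: 0:N, 2:C, 3:N
edges: (0,2,b1); (3,0,b2)
branch 2 (rule r3):
nodes: 0:N, 1:C, 2:C, 3:N
edges: (0,1,b1); (3,0,b1); (3,1,b1)
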